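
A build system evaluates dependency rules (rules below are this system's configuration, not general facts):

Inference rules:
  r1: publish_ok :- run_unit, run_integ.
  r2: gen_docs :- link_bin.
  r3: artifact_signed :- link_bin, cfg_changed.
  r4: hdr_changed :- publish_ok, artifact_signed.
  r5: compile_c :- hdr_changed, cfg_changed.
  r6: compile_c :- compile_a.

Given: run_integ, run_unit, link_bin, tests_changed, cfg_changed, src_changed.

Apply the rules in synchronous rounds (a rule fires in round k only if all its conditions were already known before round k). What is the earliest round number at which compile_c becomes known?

Round 1 — r1, r2, r3, derive publish_ok, gen_docs, artifact_signed.
Round 2 — r4, derive hdr_changed.
Round 3 — r5, derive compile_c.
compile_c first appears in round 3.

3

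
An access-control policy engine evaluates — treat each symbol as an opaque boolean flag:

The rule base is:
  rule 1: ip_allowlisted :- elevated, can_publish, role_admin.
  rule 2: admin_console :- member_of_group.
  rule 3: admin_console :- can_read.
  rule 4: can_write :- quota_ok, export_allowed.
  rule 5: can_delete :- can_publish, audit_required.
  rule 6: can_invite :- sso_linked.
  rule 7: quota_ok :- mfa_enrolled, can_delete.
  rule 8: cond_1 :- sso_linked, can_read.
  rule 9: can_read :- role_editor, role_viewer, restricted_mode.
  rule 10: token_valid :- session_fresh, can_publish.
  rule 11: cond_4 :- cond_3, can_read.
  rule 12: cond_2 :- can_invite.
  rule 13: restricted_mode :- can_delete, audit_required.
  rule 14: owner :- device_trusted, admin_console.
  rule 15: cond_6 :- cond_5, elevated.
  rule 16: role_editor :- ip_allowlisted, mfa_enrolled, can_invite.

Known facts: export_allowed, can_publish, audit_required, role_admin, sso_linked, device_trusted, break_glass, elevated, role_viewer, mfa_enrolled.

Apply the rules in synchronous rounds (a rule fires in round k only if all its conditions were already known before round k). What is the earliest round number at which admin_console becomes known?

Round 1 fires rule 1, rule 5, rule 6, giving ip_allowlisted, can_delete, can_invite.
Round 2 fires rule 7, rule 12, rule 13, rule 16, giving quota_ok, cond_2, restricted_mode, role_editor.
Round 3 fires rule 4, rule 9, giving can_write, can_read.
Round 4 fires rule 3, rule 8, giving admin_console, cond_1.
admin_console first appears in round 4.

4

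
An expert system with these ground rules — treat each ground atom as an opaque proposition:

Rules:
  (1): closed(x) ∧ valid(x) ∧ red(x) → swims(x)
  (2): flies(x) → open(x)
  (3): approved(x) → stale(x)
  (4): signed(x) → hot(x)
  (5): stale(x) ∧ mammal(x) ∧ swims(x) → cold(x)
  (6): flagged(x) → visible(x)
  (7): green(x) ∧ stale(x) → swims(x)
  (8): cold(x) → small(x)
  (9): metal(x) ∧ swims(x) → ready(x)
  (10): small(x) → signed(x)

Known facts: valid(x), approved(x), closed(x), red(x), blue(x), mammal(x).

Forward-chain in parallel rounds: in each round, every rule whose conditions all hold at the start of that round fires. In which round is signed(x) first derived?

Round 1: (1) [closed(x) ∧ valid(x) ∧ red(x) → swims(x)]; (3) [approved(x) → stale(x)]. Adds swims(x), stale(x).
Round 2: (5) [stale(x) ∧ mammal(x) ∧ swims(x) → cold(x)]. Adds cold(x).
Round 3: (8) [cold(x) → small(x)]. Adds small(x).
Round 4: (10) [small(x) → signed(x)]. Adds signed(x).
signed(x) first appears in round 4.

4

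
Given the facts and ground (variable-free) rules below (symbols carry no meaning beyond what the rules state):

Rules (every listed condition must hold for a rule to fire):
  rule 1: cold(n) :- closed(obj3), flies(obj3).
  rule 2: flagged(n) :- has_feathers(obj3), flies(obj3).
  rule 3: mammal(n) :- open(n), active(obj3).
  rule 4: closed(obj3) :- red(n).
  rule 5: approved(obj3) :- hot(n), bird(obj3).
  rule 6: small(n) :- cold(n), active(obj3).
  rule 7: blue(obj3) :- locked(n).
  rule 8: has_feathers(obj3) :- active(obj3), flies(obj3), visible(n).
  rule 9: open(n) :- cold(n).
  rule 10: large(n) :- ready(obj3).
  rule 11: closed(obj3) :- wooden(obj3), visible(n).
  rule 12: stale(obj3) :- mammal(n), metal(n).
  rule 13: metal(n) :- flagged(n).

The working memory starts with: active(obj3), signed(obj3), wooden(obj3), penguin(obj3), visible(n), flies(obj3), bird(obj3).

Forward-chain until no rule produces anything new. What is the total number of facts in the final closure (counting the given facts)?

Round 1: rule 8 [has_feathers(obj3) :- active(obj3), flies(obj3), visible(n).]; rule 11 [closed(obj3) :- wooden(obj3), visible(n).]. New: has_feathers(obj3), closed(obj3).
Round 2: rule 1 [cold(n) :- closed(obj3), flies(obj3).]; rule 2 [flagged(n) :- has_feathers(obj3), flies(obj3).]. New: cold(n), flagged(n).
Round 3: rule 6 [small(n) :- cold(n), active(obj3).]; rule 9 [open(n) :- cold(n).]; rule 13 [metal(n) :- flagged(n).]. New: small(n), open(n), metal(n).
Round 4: rule 3 [mammal(n) :- open(n), active(obj3).]. New: mammal(n).
Round 5: rule 12 [stale(obj3) :- mammal(n), metal(n).]. New: stale(obj3).
Closure: {active(obj3), bird(obj3), closed(obj3), cold(n), flagged(n), flies(obj3), has_feathers(obj3), mammal(n), metal(n), open(n), penguin(obj3), signed(obj3), small(n), stale(obj3), visible(n), wooden(obj3)} — 16 facts.

16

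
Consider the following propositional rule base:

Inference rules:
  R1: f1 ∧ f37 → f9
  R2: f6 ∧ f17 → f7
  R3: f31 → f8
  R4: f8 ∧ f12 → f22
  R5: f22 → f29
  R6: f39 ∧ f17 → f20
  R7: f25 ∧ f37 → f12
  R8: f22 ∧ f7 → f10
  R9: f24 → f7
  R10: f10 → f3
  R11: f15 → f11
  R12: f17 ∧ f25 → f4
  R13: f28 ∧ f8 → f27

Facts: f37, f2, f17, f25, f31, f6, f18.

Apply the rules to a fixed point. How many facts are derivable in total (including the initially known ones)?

Round 1 — R2, R3, R7, R12, derive f7, f8, f12, f4.
Round 2 — R4, derive f22.
Round 3 — R5, R8, derive f29, f10.
Round 4 — R10, derive f3.
Closure: {f10, f12, f17, f18, f2, f22, f25, f29, f3, f31, f37, f4, f6, f7, f8} — 15 facts.

15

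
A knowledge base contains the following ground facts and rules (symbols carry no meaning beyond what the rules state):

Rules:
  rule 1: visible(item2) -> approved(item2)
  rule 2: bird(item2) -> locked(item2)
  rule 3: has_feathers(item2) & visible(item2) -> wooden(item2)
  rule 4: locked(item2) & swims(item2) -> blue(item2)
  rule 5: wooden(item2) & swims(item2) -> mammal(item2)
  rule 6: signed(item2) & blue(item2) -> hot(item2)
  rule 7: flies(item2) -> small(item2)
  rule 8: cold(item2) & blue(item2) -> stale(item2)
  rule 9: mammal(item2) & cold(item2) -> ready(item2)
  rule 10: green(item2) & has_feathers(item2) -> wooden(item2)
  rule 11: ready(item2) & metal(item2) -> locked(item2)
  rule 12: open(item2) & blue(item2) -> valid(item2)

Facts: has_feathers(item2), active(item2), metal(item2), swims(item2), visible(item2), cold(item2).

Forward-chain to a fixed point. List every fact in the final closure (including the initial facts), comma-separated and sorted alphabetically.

[1] rule 1 [visible(item2) -> approved(item2)]; rule 3 [has_feathers(item2) & visible(item2) -> wooden(item2)]. ⇒ new: approved(item2), wooden(item2).
[2] rule 5 [wooden(item2) & swims(item2) -> mammal(item2)]. ⇒ new: mammal(item2).
[3] rule 9 [mammal(item2) & cold(item2) -> ready(item2)]. ⇒ new: ready(item2).
[4] rule 11 [ready(item2) & metal(item2) -> locked(item2)]. ⇒ new: locked(item2).
[5] rule 4 [locked(item2) & swims(item2) -> blue(item2)]. ⇒ new: blue(item2).
[6] rule 8 [cold(item2) & blue(item2) -> stale(item2)]. ⇒ new: stale(item2).

active(item2), approved(item2), blue(item2), cold(item2), has_feathers(item2), locked(item2), mammal(item2), metal(item2), ready(item2), stale(item2), swims(item2), visible(item2), wooden(item2)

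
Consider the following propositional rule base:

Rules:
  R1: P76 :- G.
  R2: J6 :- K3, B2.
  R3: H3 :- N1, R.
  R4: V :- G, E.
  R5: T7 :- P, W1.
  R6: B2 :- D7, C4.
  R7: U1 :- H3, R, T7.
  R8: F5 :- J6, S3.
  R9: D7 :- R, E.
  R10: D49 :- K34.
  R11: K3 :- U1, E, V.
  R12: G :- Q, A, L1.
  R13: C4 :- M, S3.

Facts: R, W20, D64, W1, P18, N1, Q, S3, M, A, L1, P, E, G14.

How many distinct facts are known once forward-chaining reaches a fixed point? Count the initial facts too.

26

Round 1: R3 [H3 :- N1, R.]; R5 [T7 :- P, W1.]; R9 [D7 :- R, E.]; R12 [G :- Q, A, L1.]; R13 [C4 :- M, S3.]. Adds H3, T7, D7, G, C4.
Round 2: R1 [P76 :- G.]; R4 [V :- G, E.]; R6 [B2 :- D7, C4.]; R7 [U1 :- H3, R, T7.]. Adds P76, V, B2, U1.
Round 3: R11 [K3 :- U1, E, V.]. Adds K3.
Round 4: R2 [J6 :- K3, B2.]. Adds J6.
Round 5: R8 [F5 :- J6, S3.]. Adds F5.
Closure: {A, B2, C4, D64, D7, E, F5, G, G14, H3, J6, K3, L1, M, N1, P, P18, P76, Q, R, S3, T7, U1, V, W1, W20} — 26 facts.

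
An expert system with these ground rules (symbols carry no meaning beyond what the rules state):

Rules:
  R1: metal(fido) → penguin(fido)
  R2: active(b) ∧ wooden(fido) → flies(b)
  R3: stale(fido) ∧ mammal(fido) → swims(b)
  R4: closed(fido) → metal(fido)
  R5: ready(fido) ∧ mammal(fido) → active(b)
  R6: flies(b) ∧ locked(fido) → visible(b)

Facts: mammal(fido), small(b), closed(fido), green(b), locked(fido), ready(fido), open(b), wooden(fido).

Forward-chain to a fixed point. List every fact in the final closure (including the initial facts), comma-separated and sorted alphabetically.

Round 1 — R4, R5, derive metal(fido), active(b).
Round 2 — R1, R2, derive penguin(fido), flies(b).
Round 3 — R6, derive visible(b).

active(b), closed(fido), flies(b), green(b), locked(fido), mammal(fido), metal(fido), open(b), penguin(fido), ready(fido), small(b), visible(b), wooden(fido)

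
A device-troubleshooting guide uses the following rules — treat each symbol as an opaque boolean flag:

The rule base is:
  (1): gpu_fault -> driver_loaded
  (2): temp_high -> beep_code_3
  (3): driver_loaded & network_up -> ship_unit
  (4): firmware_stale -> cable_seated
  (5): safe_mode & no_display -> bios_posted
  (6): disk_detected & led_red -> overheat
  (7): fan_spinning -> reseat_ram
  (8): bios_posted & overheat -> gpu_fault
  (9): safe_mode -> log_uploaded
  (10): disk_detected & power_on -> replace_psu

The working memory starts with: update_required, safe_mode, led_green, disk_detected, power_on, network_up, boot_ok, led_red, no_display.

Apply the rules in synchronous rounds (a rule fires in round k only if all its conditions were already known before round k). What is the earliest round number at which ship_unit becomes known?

[1] (5) [safe_mode & no_display -> bios_posted]; (6) [disk_detected & led_red -> overheat]; (9) [safe_mode -> log_uploaded]; (10) [disk_detected & power_on -> replace_psu]. ⇒ new: bios_posted, overheat, log_uploaded, replace_psu.
[2] (8) [bios_posted & overheat -> gpu_fault]. ⇒ new: gpu_fault.
[3] (1) [gpu_fault -> driver_loaded]. ⇒ new: driver_loaded.
[4] (3) [driver_loaded & network_up -> ship_unit]. ⇒ new: ship_unit.
ship_unit first appears in round 4.

4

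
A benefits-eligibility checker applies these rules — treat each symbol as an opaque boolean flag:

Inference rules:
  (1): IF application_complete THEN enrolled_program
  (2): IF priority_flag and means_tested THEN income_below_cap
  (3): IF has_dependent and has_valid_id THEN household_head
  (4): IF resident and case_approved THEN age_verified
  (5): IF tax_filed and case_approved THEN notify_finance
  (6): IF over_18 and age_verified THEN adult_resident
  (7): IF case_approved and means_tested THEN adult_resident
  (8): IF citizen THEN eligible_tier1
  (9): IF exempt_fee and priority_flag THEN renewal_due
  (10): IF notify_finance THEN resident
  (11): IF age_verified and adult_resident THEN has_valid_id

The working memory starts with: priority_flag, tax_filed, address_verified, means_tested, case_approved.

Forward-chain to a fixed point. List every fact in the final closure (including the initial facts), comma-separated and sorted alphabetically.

address_verified, adult_resident, age_verified, case_approved, has_valid_id, income_below_cap, means_tested, notify_finance, priority_flag, resident, tax_filed

Round 1: (2) [IF priority_flag and means_tested THEN income_below_cap]; (5) [IF tax_filed and case_approved THEN notify_finance]; (7) [IF case_approved and means_tested THEN adult_resident]. Adds income_below_cap, notify_finance, adult_resident.
Round 2: (10) [IF notify_finance THEN resident]. Adds resident.
Round 3: (4) [IF resident and case_approved THEN age_verified]. Adds age_verified.
Round 4: (11) [IF age_verified and adult_resident THEN has_valid_id]. Adds has_valid_id.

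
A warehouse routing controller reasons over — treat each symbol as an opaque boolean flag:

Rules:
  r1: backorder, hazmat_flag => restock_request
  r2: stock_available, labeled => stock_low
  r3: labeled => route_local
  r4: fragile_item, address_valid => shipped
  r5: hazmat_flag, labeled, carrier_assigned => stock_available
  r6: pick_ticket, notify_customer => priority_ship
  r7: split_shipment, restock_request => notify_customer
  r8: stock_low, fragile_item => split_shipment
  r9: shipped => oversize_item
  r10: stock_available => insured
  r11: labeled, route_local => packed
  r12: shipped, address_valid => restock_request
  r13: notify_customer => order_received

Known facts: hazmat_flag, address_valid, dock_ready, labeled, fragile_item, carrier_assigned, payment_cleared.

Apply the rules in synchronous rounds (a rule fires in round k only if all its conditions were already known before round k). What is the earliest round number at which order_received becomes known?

[1] r3 [labeled => route_local]; r4 [fragile_item, address_valid => shipped]; r5 [hazmat_flag, labeled, carrier_assigned => stock_available]. ⇒ new: route_local, shipped, stock_available.
[2] r2 [stock_available, labeled => stock_low]; r9 [shipped => oversize_item]; r10 [stock_available => insured]; r11 [labeled, route_local => packed]; r12 [shipped, address_valid => restock_request]. ⇒ new: stock_low, oversize_item, insured, packed, restock_request.
[3] r8 [stock_low, fragile_item => split_shipment]. ⇒ new: split_shipment.
[4] r7 [split_shipment, restock_request => notify_customer]. ⇒ new: notify_customer.
[5] r13 [notify_customer => order_received]. ⇒ new: order_received.
order_received first appears in round 5.

5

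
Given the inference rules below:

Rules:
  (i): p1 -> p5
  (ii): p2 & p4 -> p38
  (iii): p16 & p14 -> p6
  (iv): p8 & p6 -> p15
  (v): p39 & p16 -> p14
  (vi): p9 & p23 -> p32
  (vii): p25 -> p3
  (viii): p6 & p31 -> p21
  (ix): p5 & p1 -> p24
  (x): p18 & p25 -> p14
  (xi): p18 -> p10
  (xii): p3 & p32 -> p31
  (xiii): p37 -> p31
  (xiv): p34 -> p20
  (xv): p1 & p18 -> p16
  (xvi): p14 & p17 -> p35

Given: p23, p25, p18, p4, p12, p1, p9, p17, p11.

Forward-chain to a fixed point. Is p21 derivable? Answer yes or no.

yes

Round 1: (i) [p1 -> p5]; (vi) [p9 & p23 -> p32]; (vii) [p25 -> p3]; (x) [p18 & p25 -> p14]; (xi) [p18 -> p10]; (xv) [p1 & p18 -> p16]. Adds p5, p32, p3, p14, p10, p16.
Round 2: (iii) [p16 & p14 -> p6]; (ix) [p5 & p1 -> p24]; (xii) [p3 & p32 -> p31]; (xvi) [p14 & p17 -> p35]. Adds p6, p24, p31, p35.
Round 3: (viii) [p6 & p31 -> p21]. Adds p21.
p21 appears in round 3, so it is derivable.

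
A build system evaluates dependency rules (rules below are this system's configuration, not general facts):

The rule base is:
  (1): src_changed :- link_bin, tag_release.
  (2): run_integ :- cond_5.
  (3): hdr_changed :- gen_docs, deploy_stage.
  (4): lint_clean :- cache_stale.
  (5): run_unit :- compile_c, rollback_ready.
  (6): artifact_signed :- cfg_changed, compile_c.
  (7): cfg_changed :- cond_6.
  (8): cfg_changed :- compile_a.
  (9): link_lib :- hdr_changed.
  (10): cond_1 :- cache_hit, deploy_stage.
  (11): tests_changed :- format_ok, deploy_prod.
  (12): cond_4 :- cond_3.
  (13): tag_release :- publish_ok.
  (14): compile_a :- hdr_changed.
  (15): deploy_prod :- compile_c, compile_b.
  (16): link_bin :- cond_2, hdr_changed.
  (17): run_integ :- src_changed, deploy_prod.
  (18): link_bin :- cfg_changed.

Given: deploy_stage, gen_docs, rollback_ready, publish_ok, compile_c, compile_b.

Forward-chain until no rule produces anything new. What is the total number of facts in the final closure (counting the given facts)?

Round 1: (3) [hdr_changed :- gen_docs, deploy_stage.]; (5) [run_unit :- compile_c, rollback_ready.]; (13) [tag_release :- publish_ok.]; (15) [deploy_prod :- compile_c, compile_b.]. New: hdr_changed, run_unit, tag_release, deploy_prod.
Round 2: (9) [link_lib :- hdr_changed.]; (14) [compile_a :- hdr_changed.]. New: link_lib, compile_a.
Round 3: (8) [cfg_changed :- compile_a.]. New: cfg_changed.
Round 4: (6) [artifact_signed :- cfg_changed, compile_c.]; (18) [link_bin :- cfg_changed.]. New: artifact_signed, link_bin.
Round 5: (1) [src_changed :- link_bin, tag_release.]. New: src_changed.
Round 6: (17) [run_integ :- src_changed, deploy_prod.]. New: run_integ.
Closure: {artifact_signed, cfg_changed, compile_a, compile_b, compile_c, deploy_prod, deploy_stage, gen_docs, hdr_changed, link_bin, link_lib, publish_ok, rollback_ready, run_integ, run_unit, src_changed, tag_release} — 17 facts.

17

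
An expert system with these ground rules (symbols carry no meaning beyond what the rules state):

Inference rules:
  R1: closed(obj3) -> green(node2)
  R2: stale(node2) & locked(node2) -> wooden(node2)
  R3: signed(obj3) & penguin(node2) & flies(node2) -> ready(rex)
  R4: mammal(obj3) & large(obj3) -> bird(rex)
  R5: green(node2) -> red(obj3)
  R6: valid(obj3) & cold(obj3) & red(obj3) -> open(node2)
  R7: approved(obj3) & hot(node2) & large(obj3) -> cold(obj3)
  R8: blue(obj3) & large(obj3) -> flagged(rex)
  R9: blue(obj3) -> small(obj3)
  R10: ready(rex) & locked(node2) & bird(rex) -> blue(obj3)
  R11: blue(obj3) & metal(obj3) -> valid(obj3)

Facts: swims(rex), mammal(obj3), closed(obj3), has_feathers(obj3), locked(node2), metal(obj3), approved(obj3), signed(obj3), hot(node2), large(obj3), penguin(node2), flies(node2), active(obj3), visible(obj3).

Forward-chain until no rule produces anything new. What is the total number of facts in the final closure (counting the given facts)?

24

Round 1: R1 [closed(obj3) -> green(node2)]; R3 [signed(obj3) & penguin(node2) & flies(node2) -> ready(rex)]; R4 [mammal(obj3) & large(obj3) -> bird(rex)]; R7 [approved(obj3) & hot(node2) & large(obj3) -> cold(obj3)]. Adds green(node2), ready(rex), bird(rex), cold(obj3).
Round 2: R5 [green(node2) -> red(obj3)]; R10 [ready(rex) & locked(node2) & bird(rex) -> blue(obj3)]. Adds red(obj3), blue(obj3).
Round 3: R8 [blue(obj3) & large(obj3) -> flagged(rex)]; R9 [blue(obj3) -> small(obj3)]; R11 [blue(obj3) & metal(obj3) -> valid(obj3)]. Adds flagged(rex), small(obj3), valid(obj3).
Round 4: R6 [valid(obj3) & cold(obj3) & red(obj3) -> open(node2)]. Adds open(node2).
Closure: {active(obj3), approved(obj3), bird(rex), blue(obj3), closed(obj3), cold(obj3), flagged(rex), flies(node2), green(node2), has_feathers(obj3), hot(node2), large(obj3), locked(node2), mammal(obj3), metal(obj3), open(node2), penguin(node2), ready(rex), red(obj3), signed(obj3), small(obj3), swims(rex), valid(obj3), visible(obj3)} — 24 facts.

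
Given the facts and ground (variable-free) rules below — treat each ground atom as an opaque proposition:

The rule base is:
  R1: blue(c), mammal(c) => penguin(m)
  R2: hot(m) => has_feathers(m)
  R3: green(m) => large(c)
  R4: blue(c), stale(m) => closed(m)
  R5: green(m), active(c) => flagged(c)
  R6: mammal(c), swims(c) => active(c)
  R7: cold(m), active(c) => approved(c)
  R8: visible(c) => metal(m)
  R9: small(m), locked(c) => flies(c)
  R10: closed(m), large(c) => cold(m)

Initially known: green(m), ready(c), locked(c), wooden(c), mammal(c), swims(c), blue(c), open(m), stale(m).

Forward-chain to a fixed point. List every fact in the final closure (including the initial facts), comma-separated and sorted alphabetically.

active(c), approved(c), blue(c), closed(m), cold(m), flagged(c), green(m), large(c), locked(c), mammal(c), open(m), penguin(m), ready(c), stale(m), swims(c), wooden(c)

Round 1: R1 [blue(c), mammal(c) => penguin(m)]; R3 [green(m) => large(c)]; R4 [blue(c), stale(m) => closed(m)]; R6 [mammal(c), swims(c) => active(c)]. New: penguin(m), large(c), closed(m), active(c).
Round 2: R5 [green(m), active(c) => flagged(c)]; R10 [closed(m), large(c) => cold(m)]. New: flagged(c), cold(m).
Round 3: R7 [cold(m), active(c) => approved(c)]. New: approved(c).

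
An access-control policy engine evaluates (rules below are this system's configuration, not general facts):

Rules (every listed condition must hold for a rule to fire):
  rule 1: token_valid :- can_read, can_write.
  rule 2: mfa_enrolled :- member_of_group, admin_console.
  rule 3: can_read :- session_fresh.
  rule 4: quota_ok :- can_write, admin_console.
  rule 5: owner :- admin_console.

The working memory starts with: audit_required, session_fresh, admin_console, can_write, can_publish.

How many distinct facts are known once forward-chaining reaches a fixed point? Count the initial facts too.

Round 1: rule 3 [can_read :- session_fresh.]; rule 4 [quota_ok :- can_write, admin_console.]; rule 5 [owner :- admin_console.]. Adds can_read, quota_ok, owner.
Round 2: rule 1 [token_valid :- can_read, can_write.]. Adds token_valid.
Closure: {admin_console, audit_required, can_publish, can_read, can_write, owner, quota_ok, session_fresh, token_valid} — 9 facts.

9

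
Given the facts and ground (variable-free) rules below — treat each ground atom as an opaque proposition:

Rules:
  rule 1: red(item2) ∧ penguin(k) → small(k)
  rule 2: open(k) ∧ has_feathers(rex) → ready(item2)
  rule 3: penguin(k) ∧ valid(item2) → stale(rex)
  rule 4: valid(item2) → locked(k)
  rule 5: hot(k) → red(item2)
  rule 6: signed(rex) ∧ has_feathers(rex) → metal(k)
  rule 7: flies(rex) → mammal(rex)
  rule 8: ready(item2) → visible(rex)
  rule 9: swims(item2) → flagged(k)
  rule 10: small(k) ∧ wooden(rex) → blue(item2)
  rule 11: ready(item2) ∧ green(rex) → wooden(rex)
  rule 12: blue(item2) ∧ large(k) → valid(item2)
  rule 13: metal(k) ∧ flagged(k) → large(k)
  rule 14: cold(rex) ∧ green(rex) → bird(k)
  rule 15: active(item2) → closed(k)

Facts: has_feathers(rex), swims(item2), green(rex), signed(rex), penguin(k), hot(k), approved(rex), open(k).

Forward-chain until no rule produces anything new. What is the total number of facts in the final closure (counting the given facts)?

Round 1 fires rule 2, rule 5, rule 6, rule 9, giving ready(item2), red(item2), metal(k), flagged(k).
Round 2 fires rule 1, rule 8, rule 11, rule 13, giving small(k), visible(rex), wooden(rex), large(k).
Round 3 fires rule 10, giving blue(item2).
Round 4 fires rule 12, giving valid(item2).
Round 5 fires rule 3, rule 4, giving stale(rex), locked(k).
Closure: {approved(rex), blue(item2), flagged(k), green(rex), has_feathers(rex), hot(k), large(k), locked(k), metal(k), open(k), penguin(k), ready(item2), red(item2), signed(rex), small(k), stale(rex), swims(item2), valid(item2), visible(rex), wooden(rex)} — 20 facts.

20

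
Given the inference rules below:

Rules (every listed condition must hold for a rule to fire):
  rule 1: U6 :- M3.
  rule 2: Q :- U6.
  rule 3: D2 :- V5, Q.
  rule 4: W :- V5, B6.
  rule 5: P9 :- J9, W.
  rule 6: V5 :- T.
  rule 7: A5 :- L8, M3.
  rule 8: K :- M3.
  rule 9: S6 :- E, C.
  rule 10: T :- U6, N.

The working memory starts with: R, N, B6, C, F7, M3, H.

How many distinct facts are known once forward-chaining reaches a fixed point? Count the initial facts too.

Round 1: rule 1 [U6 :- M3.]; rule 8 [K :- M3.]. Adds U6, K.
Round 2: rule 2 [Q :- U6.]; rule 10 [T :- U6, N.]. Adds Q, T.
Round 3: rule 6 [V5 :- T.]. Adds V5.
Round 4: rule 3 [D2 :- V5, Q.]; rule 4 [W :- V5, B6.]. Adds D2, W.
Closure: {B6, C, D2, F7, H, K, M3, N, Q, R, T, U6, V5, W} — 14 facts.

14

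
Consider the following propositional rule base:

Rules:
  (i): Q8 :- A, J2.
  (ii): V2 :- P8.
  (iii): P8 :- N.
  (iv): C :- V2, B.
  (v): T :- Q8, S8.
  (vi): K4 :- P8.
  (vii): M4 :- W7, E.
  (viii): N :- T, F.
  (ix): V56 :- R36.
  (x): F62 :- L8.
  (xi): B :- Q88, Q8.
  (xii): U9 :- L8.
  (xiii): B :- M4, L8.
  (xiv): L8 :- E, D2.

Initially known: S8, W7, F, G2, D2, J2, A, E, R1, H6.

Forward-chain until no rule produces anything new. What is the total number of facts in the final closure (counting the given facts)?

[1] (i) [Q8 :- A, J2.]; (vii) [M4 :- W7, E.]; (xiv) [L8 :- E, D2.]. ⇒ new: Q8, M4, L8.
[2] (v) [T :- Q8, S8.]; (x) [F62 :- L8.]; (xii) [U9 :- L8.]; (xiii) [B :- M4, L8.]. ⇒ new: T, F62, U9, B.
[3] (viii) [N :- T, F.]. ⇒ new: N.
[4] (iii) [P8 :- N.]. ⇒ new: P8.
[5] (ii) [V2 :- P8.]; (vi) [K4 :- P8.]. ⇒ new: V2, K4.
[6] (iv) [C :- V2, B.]. ⇒ new: C.
Closure: {A, B, C, D2, E, F, F62, G2, H6, J2, K4, L8, M4, N, P8, Q8, R1, S8, T, U9, V2, W7} — 22 facts.

22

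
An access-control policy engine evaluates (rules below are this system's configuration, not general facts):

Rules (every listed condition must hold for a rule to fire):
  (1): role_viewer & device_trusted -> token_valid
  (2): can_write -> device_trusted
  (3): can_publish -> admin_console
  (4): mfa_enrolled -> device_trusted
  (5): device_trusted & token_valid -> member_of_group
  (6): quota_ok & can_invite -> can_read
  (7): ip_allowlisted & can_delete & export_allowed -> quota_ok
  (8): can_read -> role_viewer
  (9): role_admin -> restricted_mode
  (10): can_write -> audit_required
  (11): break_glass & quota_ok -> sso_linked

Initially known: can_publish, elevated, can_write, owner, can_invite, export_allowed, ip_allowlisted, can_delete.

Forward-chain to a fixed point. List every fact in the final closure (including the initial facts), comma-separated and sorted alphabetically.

admin_console, audit_required, can_delete, can_invite, can_publish, can_read, can_write, device_trusted, elevated, export_allowed, ip_allowlisted, member_of_group, owner, quota_ok, role_viewer, token_valid

Round 1: (2) [can_write -> device_trusted]; (3) [can_publish -> admin_console]; (7) [ip_allowlisted & can_delete & export_allowed -> quota_ok]; (10) [can_write -> audit_required]. New: device_trusted, admin_console, quota_ok, audit_required.
Round 2: (6) [quota_ok & can_invite -> can_read]. New: can_read.
Round 3: (8) [can_read -> role_viewer]. New: role_viewer.
Round 4: (1) [role_viewer & device_trusted -> token_valid]. New: token_valid.
Round 5: (5) [device_trusted & token_valid -> member_of_group]. New: member_of_group.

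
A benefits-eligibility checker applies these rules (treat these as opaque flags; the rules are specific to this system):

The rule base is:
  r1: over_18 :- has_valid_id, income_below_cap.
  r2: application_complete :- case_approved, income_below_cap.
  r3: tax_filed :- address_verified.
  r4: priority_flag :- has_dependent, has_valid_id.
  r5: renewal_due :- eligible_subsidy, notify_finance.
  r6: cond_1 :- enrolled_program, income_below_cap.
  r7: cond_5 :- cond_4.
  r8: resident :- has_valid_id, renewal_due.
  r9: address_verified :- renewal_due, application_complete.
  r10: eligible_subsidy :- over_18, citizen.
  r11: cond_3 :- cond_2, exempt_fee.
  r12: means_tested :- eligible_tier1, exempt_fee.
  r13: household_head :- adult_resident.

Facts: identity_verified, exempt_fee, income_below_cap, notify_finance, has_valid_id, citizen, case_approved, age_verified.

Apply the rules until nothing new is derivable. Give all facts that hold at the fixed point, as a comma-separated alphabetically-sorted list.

Round 1: r1 [over_18 :- has_valid_id, income_below_cap.]; r2 [application_complete :- case_approved, income_below_cap.]. Adds over_18, application_complete.
Round 2: r10 [eligible_subsidy :- over_18, citizen.]. Adds eligible_subsidy.
Round 3: r5 [renewal_due :- eligible_subsidy, notify_finance.]. Adds renewal_due.
Round 4: r8 [resident :- has_valid_id, renewal_due.]; r9 [address_verified :- renewal_due, application_complete.]. Adds resident, address_verified.
Round 5: r3 [tax_filed :- address_verified.]. Adds tax_filed.

address_verified, age_verified, application_complete, case_approved, citizen, eligible_subsidy, exempt_fee, has_valid_id, identity_verified, income_below_cap, notify_finance, over_18, renewal_due, resident, tax_filed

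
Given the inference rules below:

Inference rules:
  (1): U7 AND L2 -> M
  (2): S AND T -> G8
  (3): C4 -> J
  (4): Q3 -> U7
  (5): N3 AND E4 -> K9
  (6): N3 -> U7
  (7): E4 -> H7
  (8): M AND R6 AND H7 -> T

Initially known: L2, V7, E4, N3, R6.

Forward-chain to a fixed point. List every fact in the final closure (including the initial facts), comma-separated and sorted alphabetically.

Round 1 fires (5), (6), (7), giving K9, U7, H7.
Round 2 fires (1), giving M.
Round 3 fires (8), giving T.

E4, H7, K9, L2, M, N3, R6, T, U7, V7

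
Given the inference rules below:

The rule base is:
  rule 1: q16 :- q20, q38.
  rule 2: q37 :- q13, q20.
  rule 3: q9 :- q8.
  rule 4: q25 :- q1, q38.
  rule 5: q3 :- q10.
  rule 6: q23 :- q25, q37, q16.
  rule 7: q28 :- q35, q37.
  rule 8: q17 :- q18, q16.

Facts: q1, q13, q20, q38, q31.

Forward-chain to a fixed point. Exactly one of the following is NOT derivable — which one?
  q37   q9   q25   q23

Round 1: rule 1 [q16 :- q20, q38.]; rule 2 [q37 :- q13, q20.]; rule 4 [q25 :- q1, q38.]. Adds q16, q37, q25.
Round 2: rule 6 [q23 :- q25, q37, q16.]. Adds q23.
Derived: q23 (round 2), q37 (round 1), q25 (round 1). q9 never appears in any round.

q9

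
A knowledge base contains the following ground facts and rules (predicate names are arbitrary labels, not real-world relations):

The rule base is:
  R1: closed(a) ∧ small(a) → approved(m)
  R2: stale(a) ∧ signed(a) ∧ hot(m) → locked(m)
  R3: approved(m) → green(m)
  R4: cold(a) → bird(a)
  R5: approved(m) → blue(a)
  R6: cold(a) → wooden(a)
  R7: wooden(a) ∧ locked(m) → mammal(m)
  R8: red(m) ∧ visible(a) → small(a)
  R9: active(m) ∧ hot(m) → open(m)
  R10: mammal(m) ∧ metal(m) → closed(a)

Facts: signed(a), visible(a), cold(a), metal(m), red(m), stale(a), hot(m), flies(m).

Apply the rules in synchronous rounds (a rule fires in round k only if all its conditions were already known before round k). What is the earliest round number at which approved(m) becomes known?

4

Round 1: R2 [stale(a) ∧ signed(a) ∧ hot(m) → locked(m)]; R4 [cold(a) → bird(a)]; R6 [cold(a) → wooden(a)]; R8 [red(m) ∧ visible(a) → small(a)]. Adds locked(m), bird(a), wooden(a), small(a).
Round 2: R7 [wooden(a) ∧ locked(m) → mammal(m)]. Adds mammal(m).
Round 3: R10 [mammal(m) ∧ metal(m) → closed(a)]. Adds closed(a).
Round 4: R1 [closed(a) ∧ small(a) → approved(m)]. Adds approved(m).
approved(m) first appears in round 4.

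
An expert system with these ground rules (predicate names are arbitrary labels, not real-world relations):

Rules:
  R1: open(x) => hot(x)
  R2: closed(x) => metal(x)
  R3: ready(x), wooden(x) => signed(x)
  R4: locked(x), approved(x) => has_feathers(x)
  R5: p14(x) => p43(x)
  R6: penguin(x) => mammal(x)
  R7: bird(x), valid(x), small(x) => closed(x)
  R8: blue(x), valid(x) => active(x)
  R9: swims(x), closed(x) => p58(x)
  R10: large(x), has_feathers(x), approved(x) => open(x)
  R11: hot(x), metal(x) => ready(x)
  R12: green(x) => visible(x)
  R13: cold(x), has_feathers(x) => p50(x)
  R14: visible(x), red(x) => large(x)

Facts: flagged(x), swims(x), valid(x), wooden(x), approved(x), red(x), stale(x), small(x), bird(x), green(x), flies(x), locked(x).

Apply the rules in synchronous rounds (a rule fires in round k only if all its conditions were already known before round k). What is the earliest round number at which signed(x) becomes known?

Round 1 fires R4, R7, R12, giving has_feathers(x), closed(x), visible(x).
Round 2 fires R2, R9, R14, giving metal(x), p58(x), large(x).
Round 3 fires R10, giving open(x).
Round 4 fires R1, giving hot(x).
Round 5 fires R11, giving ready(x).
Round 6 fires R3, giving signed(x).
signed(x) first appears in round 6.

6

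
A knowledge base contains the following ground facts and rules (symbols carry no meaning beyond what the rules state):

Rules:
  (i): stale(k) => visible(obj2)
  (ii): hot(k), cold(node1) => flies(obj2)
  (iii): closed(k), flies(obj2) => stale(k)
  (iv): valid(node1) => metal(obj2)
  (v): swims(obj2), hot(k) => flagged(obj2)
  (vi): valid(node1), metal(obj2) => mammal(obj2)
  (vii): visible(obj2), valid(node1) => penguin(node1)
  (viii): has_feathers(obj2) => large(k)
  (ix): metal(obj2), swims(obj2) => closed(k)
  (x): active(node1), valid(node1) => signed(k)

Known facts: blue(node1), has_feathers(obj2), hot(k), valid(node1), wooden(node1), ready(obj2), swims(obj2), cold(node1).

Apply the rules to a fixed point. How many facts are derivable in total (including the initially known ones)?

17

Round 1: (ii) [hot(k), cold(node1) => flies(obj2)]; (iv) [valid(node1) => metal(obj2)]; (v) [swims(obj2), hot(k) => flagged(obj2)]; (viii) [has_feathers(obj2) => large(k)]. New: flies(obj2), metal(obj2), flagged(obj2), large(k).
Round 2: (vi) [valid(node1), metal(obj2) => mammal(obj2)]; (ix) [metal(obj2), swims(obj2) => closed(k)]. New: mammal(obj2), closed(k).
Round 3: (iii) [closed(k), flies(obj2) => stale(k)]. New: stale(k).
Round 4: (i) [stale(k) => visible(obj2)]. New: visible(obj2).
Round 5: (vii) [visible(obj2), valid(node1) => penguin(node1)]. New: penguin(node1).
Closure: {blue(node1), closed(k), cold(node1), flagged(obj2), flies(obj2), has_feathers(obj2), hot(k), large(k), mammal(obj2), metal(obj2), penguin(node1), ready(obj2), stale(k), swims(obj2), valid(node1), visible(obj2), wooden(node1)} — 17 facts.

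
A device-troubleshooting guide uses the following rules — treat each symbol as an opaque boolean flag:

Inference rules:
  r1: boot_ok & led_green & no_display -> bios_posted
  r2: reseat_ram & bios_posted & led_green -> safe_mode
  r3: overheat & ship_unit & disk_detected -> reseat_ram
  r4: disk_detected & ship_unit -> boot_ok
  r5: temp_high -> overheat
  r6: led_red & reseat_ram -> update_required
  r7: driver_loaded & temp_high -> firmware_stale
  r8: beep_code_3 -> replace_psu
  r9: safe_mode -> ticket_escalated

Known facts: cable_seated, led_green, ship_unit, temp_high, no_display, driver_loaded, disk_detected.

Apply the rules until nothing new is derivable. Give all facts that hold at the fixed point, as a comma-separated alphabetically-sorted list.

Round 1: r4 [disk_detected & ship_unit -> boot_ok]; r5 [temp_high -> overheat]; r7 [driver_loaded & temp_high -> firmware_stale]. Adds boot_ok, overheat, firmware_stale.
Round 2: r1 [boot_ok & led_green & no_display -> bios_posted]; r3 [overheat & ship_unit & disk_detected -> reseat_ram]. Adds bios_posted, reseat_ram.
Round 3: r2 [reseat_ram & bios_posted & led_green -> safe_mode]. Adds safe_mode.
Round 4: r9 [safe_mode -> ticket_escalated]. Adds ticket_escalated.

bios_posted, boot_ok, cable_seated, disk_detected, driver_loaded, firmware_stale, led_green, no_display, overheat, reseat_ram, safe_mode, ship_unit, temp_high, ticket_escalated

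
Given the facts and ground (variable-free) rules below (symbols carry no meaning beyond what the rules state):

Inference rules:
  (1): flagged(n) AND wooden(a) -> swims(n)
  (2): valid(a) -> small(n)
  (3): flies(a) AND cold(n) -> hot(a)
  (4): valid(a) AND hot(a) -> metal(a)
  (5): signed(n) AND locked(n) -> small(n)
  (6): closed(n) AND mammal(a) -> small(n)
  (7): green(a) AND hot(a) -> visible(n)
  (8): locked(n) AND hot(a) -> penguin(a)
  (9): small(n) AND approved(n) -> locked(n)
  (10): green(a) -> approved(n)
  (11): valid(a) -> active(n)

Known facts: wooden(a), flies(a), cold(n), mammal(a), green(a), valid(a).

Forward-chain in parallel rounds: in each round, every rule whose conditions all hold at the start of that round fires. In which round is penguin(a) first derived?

[1] (2) [valid(a) -> small(n)]; (3) [flies(a) AND cold(n) -> hot(a)]; (10) [green(a) -> approved(n)]; (11) [valid(a) -> active(n)]. ⇒ new: small(n), hot(a), approved(n), active(n).
[2] (4) [valid(a) AND hot(a) -> metal(a)]; (7) [green(a) AND hot(a) -> visible(n)]; (9) [small(n) AND approved(n) -> locked(n)]. ⇒ new: metal(a), visible(n), locked(n).
[3] (8) [locked(n) AND hot(a) -> penguin(a)]. ⇒ new: penguin(a).
penguin(a) first appears in round 3.

3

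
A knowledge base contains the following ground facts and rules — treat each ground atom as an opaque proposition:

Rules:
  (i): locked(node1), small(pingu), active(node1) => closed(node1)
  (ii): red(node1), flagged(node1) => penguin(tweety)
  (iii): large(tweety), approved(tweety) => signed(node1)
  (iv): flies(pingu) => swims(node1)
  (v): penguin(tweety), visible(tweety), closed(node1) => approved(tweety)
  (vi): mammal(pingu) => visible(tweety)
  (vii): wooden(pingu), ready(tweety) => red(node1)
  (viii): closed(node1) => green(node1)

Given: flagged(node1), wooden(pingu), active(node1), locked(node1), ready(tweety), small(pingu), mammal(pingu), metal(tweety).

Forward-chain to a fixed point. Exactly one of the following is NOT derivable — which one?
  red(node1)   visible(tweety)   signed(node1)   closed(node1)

signed(node1)

Round 1: (i) [locked(node1), small(pingu), active(node1) => closed(node1)]; (vi) [mammal(pingu) => visible(tweety)]; (vii) [wooden(pingu), ready(tweety) => red(node1)]. Adds closed(node1), visible(tweety), red(node1).
Round 2: (ii) [red(node1), flagged(node1) => penguin(tweety)]; (viii) [closed(node1) => green(node1)]. Adds penguin(tweety), green(node1).
Round 3: (v) [penguin(tweety), visible(tweety), closed(node1) => approved(tweety)]. Adds approved(tweety).
Derived: closed(node1) (round 1), visible(tweety) (round 1), red(node1) (round 1). signed(node1) never appears in any round.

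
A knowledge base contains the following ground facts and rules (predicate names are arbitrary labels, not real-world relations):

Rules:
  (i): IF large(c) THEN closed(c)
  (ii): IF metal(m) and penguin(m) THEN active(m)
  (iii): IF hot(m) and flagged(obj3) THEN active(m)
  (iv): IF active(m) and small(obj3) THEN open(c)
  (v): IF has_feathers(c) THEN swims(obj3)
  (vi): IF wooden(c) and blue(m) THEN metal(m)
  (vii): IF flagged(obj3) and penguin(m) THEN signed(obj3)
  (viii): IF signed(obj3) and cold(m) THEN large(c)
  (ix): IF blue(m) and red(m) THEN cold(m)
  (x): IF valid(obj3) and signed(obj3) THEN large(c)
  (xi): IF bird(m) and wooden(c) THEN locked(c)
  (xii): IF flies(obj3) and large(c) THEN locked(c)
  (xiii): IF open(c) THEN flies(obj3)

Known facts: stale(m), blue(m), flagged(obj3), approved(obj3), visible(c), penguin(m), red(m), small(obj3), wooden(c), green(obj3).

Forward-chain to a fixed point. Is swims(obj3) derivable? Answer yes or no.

Round 1 fires (vi), (vii), (ix), giving metal(m), signed(obj3), cold(m).
Round 2 fires (ii), (viii), giving active(m), large(c).
Round 3 fires (i), (iv), giving closed(c), open(c).
Round 4 fires (xiii), giving flies(obj3).
Round 5 fires (xii), giving locked(c).
Fixed point reached. swims(obj3) is concluded only by (v); (v) needs has_feathers(c) (never derived).

no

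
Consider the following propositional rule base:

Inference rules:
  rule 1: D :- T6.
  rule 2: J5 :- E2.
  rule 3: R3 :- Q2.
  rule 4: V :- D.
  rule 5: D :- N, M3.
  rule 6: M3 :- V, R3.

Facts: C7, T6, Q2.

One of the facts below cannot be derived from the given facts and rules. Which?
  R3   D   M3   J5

[1] rule 1 [D :- T6.]; rule 3 [R3 :- Q2.]. ⇒ new: D, R3.
[2] rule 4 [V :- D.]. ⇒ new: V.
[3] rule 6 [M3 :- V, R3.]. ⇒ new: M3.
Derived: M3 (round 3), D (round 1), R3 (round 1). J5 never appears in any round.

J5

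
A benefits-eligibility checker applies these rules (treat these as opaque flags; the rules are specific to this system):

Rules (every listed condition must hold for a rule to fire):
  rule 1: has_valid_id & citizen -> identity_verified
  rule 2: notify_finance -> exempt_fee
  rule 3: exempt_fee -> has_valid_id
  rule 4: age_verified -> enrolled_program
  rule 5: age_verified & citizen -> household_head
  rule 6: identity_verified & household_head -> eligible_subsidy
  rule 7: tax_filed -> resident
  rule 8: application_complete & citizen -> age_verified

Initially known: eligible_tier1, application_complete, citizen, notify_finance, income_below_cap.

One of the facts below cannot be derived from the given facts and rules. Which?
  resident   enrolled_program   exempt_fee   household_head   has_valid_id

resident

[1] rule 2 [notify_finance -> exempt_fee]; rule 8 [application_complete & citizen -> age_verified]. ⇒ new: exempt_fee, age_verified.
[2] rule 3 [exempt_fee -> has_valid_id]; rule 4 [age_verified -> enrolled_program]; rule 5 [age_verified & citizen -> household_head]. ⇒ new: has_valid_id, enrolled_program, household_head.
[3] rule 1 [has_valid_id & citizen -> identity_verified]. ⇒ new: identity_verified.
[4] rule 6 [identity_verified & household_head -> eligible_subsidy]. ⇒ new: eligible_subsidy.
Derived: exempt_fee (round 1), has_valid_id (round 2), household_head (round 2), enrolled_program (round 2). resident never appears in any round.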